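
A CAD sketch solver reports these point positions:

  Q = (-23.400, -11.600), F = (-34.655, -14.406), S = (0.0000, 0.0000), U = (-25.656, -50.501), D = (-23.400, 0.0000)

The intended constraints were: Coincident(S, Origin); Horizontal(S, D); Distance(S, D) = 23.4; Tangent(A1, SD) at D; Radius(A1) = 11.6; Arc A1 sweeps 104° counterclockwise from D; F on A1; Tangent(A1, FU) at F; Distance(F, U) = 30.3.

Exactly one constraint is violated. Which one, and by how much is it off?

Distance(F, U) = 30.3 — off by 6.90.

S = (0.00, 0.00) ✓; S.y = 0.00, D.y = 0.00 ✓; |SD| = 23.40 ✓; ∠(QD, DS) = 90.00° ✓; |QD| = 11.60 ✓; bearing(Q→F) − bearing(Q→D) = 104.0° ✓; |QF| = 11.60 ✓; ∠(QF, FU) = 90.00° ✓; |FU| = 37.20 ✗.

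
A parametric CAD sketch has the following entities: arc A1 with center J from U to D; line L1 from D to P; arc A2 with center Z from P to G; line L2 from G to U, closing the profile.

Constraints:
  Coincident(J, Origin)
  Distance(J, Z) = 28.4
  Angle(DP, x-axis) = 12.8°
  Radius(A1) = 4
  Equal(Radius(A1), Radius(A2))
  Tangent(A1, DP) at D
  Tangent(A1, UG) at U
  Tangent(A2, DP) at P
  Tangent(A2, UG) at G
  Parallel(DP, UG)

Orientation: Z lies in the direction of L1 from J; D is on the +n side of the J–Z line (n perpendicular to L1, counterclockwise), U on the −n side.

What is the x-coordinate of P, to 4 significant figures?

26.81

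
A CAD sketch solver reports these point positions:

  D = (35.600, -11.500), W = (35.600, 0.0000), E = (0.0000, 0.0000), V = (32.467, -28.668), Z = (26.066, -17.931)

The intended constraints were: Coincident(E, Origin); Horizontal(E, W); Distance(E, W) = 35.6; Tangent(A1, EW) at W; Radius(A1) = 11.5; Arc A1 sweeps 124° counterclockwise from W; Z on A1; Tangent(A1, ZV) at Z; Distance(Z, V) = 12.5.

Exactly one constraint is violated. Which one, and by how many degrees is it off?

Tangent(A1, ZV) at Z — off by 3.20°.

E = (0.00, 0.00) ✓; E.y = 0.00, W.y = 0.00 ✓; |EW| = 35.60 ✓; ∠(DW, WE) = 90.00° ✓; |DW| = 11.50 ✓; bearing(D→Z) − bearing(D→W) = 124.0° ✓; |DZ| = 11.50 ✓; ∠(DZ, ZV) = 93.20° ✗; |ZV| = 12.50 ✓.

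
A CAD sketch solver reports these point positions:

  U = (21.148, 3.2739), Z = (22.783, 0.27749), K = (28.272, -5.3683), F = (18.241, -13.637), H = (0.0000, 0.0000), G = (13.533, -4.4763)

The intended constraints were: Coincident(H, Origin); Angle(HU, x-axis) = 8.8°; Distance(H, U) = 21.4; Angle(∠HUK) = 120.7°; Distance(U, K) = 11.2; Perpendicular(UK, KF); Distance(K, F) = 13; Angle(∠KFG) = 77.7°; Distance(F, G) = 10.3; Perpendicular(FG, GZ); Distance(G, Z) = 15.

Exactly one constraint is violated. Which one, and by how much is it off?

Distance(G, Z) = 15 — off by 4.60.

H = (0.00, 0.00) ✓; HU at 8.800° ✓; |HU| = 21.40 ✓; ∠HUK = 120.7° ✓; |UK| = 11.20 ✓; ∠(UK, KF) = 90.00° ✓; |KF| = 13.00 ✓; ∠KFG = 77.70° ✓; |FG| = 10.30 ✓; ∠(FG, GZ) = 90.00° ✓; |GZ| = 10.40 ✗.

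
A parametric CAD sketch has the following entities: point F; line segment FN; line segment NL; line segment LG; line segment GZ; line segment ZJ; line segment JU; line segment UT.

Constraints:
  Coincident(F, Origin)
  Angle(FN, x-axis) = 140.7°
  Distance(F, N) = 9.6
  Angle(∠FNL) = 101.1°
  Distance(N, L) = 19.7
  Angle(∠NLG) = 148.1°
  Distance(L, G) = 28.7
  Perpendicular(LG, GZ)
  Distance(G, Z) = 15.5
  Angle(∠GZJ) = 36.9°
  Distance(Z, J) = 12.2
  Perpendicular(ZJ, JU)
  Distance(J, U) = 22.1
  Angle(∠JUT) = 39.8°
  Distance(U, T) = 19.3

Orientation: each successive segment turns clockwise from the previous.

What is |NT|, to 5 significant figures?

51.340

The perpendicularity gives JU at right angles to ZJ, so JU runs at 66.800°; with |JU| = 22.1, U = (31.980, 49.431). ∠JUT = 39.8° gives UT at -73.400° from the x-axis; with |UT| = 19.3, T = (37.493, 30.935). Then |NT| = |T − N| = 51.340.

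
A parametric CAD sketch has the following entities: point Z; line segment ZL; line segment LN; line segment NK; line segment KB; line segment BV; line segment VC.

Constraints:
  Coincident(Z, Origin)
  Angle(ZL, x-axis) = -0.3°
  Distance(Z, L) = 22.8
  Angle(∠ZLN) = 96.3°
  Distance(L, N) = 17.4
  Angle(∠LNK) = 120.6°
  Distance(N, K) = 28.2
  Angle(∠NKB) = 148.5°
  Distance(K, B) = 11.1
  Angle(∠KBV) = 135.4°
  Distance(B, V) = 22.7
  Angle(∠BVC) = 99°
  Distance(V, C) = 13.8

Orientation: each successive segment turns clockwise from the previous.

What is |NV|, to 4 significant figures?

51.32

∠NKB = 148.5° gives KB at -174.9° from the x-axis; with |KB| = 11.1, B = (-9.077, -35.22). ∠KBV = 135.4° gives BV at 140.5° from the x-axis; with |BV| = 22.7, V = (-26.59, -20.79). Then |NV| = |V − N| = 51.32.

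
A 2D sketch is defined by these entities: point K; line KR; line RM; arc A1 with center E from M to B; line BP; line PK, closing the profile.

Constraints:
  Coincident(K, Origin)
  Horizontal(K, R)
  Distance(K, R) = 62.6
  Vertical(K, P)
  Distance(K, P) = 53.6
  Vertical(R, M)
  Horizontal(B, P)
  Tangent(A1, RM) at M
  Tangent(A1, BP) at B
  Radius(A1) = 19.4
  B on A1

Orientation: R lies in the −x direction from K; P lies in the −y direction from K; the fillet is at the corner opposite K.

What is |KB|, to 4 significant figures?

68.84

K is at the origin; KR is horizontal with |KR| = 62.6 and R on the −x side, so R = (-62.60, 0.000). K and P share the same x with |KP| = 53.6 and P on the −y side, so P = (0.000, -53.60). The virtual corner opposite K is at (-62.60, -53.60). The tangent condition forces EM to be normal to RM and A1 meets BP tangentially, so EB is at right angles to BP, with radius 19.4, so the center E sits 19.4 in from both sides at E = (-43.20, -34.20). That places the tangent points at M = (-62.60, -34.20) on RM and B = (-43.20, -53.60) on BP. Then |KB| = |B − K| = 68.84.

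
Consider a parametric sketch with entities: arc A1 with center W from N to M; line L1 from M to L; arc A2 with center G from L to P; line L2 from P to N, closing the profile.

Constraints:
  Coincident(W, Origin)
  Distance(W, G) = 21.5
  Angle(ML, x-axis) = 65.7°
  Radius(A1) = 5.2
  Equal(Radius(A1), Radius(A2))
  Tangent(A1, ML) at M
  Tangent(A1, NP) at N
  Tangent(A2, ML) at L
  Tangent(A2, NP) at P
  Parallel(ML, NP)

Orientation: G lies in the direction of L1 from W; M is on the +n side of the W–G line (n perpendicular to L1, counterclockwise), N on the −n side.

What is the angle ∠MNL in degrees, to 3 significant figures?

64.2°

The slot axis is L1's direction at 65.7°, so u = (cos 65.7°, sin 65.7°) = (0.412, 0.911) and n = (−sin 65.7°, cos 65.7°) = (-0.911, 0.412). W is at the origin and G lies 21.5 along u from W, so G = 21.5·u = (8.85, 19.6). Tangency of A1 to both parallel lines with radius 5.2 puts M and N at W ± 5.2·n: M = (-4.74, 2.14), N = (4.74, -2.14). Equal radii place L and P the same way about G: L = G + 5.2·n = (4.11, 21.7), P = G − 5.2·n = (13.6, 17.5). Then cos ∠MNL = NM·NL / (|NM||NL|), giving 64.2°.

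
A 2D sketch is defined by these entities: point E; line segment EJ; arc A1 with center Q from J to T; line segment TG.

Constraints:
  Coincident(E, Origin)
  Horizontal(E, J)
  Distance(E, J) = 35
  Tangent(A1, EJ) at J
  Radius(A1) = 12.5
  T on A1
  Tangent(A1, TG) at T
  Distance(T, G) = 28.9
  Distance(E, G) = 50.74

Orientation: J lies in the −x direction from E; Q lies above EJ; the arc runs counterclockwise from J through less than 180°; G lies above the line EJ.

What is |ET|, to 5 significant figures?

26.827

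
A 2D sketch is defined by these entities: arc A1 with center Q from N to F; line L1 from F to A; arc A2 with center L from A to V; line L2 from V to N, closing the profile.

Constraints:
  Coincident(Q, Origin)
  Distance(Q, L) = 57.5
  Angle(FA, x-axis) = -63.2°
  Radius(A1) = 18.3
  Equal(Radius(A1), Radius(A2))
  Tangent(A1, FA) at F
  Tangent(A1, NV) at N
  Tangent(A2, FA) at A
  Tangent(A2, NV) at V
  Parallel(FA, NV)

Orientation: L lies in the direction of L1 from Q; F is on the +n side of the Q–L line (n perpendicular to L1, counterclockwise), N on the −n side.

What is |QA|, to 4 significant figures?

60.34

The slot axis is L1's direction at -63.2°, so u = (cos -63.2°, sin -63.2°) = (0.4509, -0.8926) and n = (−sin -63.2°, cos -63.2°) = (0.8926, 0.4509). Q is at the origin and L lies 57.5 along u from Q, so L = 57.5·u = (25.93, -51.32). Tangency of A1 to both parallel lines with radius 18.3 puts F and N at Q ± 18.3·n: F = (16.33, 8.251), N = (-16.33, -8.251). Equal radii place A and V the same way about L: A = L + 18.3·n = (42.26, -43.07), V = L − 18.3·n = (9.591, -59.57). Then |QA| = |A − Q| = 60.34.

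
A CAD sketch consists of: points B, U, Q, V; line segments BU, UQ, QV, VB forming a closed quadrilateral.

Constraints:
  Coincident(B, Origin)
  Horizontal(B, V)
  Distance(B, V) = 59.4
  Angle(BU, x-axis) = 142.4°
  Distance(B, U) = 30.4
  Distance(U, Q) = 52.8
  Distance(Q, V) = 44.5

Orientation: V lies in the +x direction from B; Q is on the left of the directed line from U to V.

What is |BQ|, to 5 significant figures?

41.136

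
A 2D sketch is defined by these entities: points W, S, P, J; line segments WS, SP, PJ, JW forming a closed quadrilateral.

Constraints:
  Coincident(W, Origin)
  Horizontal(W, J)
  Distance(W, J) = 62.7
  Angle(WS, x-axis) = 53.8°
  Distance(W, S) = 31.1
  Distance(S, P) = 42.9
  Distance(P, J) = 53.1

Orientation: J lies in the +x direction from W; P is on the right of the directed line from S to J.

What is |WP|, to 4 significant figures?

21.45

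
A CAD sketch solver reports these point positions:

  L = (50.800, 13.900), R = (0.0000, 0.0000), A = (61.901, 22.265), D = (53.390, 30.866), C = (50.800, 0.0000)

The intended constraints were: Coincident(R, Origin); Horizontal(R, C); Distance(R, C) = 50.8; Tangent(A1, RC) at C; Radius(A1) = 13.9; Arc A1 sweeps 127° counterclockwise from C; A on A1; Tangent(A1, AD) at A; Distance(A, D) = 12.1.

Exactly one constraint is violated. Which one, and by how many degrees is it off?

Tangent(A1, AD) at A — off by 7.70°.

R = (0.00, 0.00) ✓; R.y = 0.00, C.y = 0.00 ✓; |RC| = 50.80 ✓; ∠(LC, CR) = 90.00° ✓; |LC| = 13.90 ✓; bearing(L→A) − bearing(L→C) = 127.0° ✓; |LA| = 13.90 ✓; ∠(LA, AD) = 82.30° ✗; |AD| = 12.10 ✓.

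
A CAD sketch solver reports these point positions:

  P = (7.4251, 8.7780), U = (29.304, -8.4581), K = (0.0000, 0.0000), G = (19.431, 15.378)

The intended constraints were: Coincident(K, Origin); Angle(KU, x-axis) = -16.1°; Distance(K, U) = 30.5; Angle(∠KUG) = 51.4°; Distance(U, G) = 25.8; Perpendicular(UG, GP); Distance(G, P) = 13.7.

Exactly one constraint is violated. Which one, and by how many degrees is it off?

Perpendicular(UG, GP) — off by 6.30°.

K = (0.00, 0.00) ✓; KU at -16.10° ✓; |KU| = 30.50 ✓; ∠KUG = 51.40° ✓; |UG| = 25.80 ✓; ∠(UG, GP) = 96.30° ✗; |GP| = 13.70 ✓.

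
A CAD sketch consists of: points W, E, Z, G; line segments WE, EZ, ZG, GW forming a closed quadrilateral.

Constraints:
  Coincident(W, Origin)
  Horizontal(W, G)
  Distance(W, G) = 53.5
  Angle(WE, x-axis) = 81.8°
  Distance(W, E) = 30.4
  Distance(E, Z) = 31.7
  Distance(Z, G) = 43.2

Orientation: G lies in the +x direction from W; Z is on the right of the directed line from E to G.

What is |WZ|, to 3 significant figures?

10.4

Checks: |EZ| = 31.70 ✓; |ZG| = 43.20 ✓.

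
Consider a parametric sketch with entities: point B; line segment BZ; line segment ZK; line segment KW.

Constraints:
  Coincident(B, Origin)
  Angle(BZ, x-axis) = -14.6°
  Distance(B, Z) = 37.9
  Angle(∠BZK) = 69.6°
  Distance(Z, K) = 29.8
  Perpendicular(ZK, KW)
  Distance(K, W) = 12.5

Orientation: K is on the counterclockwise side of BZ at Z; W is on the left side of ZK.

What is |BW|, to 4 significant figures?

28.38

∠BZK = 69.6°, so ZK runs at -14.6° + (180° − 69.6°) = 95.80° from the x-axis; with |ZK| = 29.8, K = Z + 29.8·(cos 95.80°, sin 95.80°) = (33.66, 20.09). ZK is perpendicular to KW; with |KW| = 12.5 on the left of ZK, W = K + 12.5·(-0.9949, -0.1011) = (21.23, 18.83). Then |BW| = |W − B| = 28.38.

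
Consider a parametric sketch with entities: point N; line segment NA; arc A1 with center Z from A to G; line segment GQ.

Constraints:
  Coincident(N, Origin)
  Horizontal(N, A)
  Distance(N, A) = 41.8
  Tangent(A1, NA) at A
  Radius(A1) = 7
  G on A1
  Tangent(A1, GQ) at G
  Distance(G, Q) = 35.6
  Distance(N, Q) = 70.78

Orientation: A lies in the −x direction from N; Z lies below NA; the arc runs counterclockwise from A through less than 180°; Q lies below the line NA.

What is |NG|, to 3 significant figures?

48.7

N is at the origin; NA is horizontal with |NA| = 41.8 and A on the −x side, so A = (-41.8, 0.00). The tangent condition forces ZA to be normal to NA, so Z = A + (0, -7) = (-41.8, -7.00). Since ZG ⟂ GQ (tangency), |ZQ| = √(7.0² + 35.6²) = 36.3 regardless of where G sits on A1. So Q lies on both circle(N, 70.78) and circle(Z, 36.3); the below-NA intersection is Q = (-59.2, -38.9). G is the foot of the tangent from Q: G = (-48.5, -4.90).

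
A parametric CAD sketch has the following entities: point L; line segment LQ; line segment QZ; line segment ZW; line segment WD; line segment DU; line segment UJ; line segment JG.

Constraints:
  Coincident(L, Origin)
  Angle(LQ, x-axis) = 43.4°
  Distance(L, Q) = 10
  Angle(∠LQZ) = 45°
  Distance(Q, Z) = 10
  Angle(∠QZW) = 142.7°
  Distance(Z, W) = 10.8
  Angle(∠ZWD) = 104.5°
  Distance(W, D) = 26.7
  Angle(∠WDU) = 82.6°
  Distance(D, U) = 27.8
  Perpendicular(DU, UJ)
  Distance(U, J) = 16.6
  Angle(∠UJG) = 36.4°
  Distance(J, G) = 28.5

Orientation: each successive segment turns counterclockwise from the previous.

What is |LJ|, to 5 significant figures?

15.111

L is at the origin; LQ runs at 43.4° with length 10.0, so Q = (7.2657, 6.8709). ∠LQZ = 45.0° gives QZ at 178.40° from the x-axis; with |QZ| = 10.0, Z = (-2.7304, 7.1501). ∠QZW = 142.7° gives ZW at -144.30° from the x-axis; with |ZW| = 10.8, W = (-11.501, 0.84785). ∠ZWD = 104.5° gives WD at -68.800° from the x-axis; with |WD| = 26.7, D = (-1.8455, -24.045). ∠WDU = 82.6° gives DU at 28.600° from the x-axis; with |DU| = 27.8, U = (22.562, -10.738). The perpendicularity gives UJ at right angles to DU, so UJ runs at 118.60°; with |UJ| = 16.6, J = (14.616, 3.8370). Then |LJ| = |J − L| = 15.111.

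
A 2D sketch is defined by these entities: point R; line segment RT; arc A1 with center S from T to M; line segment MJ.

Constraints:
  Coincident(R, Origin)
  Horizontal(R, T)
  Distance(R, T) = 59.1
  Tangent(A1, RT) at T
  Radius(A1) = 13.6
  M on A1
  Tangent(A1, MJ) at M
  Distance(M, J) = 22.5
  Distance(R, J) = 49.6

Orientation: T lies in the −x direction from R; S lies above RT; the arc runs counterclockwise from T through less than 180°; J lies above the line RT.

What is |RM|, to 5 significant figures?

47.129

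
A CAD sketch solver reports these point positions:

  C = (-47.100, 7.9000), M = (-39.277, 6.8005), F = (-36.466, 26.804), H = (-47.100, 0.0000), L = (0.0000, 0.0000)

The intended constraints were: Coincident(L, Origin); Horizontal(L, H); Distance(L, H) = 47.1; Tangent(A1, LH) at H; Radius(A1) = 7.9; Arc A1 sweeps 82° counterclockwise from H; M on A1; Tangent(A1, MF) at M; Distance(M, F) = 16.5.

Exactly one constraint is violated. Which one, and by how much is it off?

Distance(M, F) = 16.5 — off by 3.70.

L = (0.00, 0.00) ✓; L.y = 0.00, H.y = 0.00 ✓; |LH| = 47.10 ✓; ∠(CH, HL) = 90.00° ✓; |CH| = 7.900 ✓; bearing(C→M) − bearing(C→H) = 82.00° ✓; |CM| = 7.900 ✓; ∠(CM, MF) = 90.00° ✓; |MF| = 20.20 ✗.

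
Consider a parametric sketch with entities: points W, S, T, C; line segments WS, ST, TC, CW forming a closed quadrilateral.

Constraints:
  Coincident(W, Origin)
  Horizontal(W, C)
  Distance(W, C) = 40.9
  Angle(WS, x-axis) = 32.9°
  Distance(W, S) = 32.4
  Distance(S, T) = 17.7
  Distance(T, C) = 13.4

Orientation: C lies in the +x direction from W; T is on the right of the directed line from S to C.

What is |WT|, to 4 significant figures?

27.50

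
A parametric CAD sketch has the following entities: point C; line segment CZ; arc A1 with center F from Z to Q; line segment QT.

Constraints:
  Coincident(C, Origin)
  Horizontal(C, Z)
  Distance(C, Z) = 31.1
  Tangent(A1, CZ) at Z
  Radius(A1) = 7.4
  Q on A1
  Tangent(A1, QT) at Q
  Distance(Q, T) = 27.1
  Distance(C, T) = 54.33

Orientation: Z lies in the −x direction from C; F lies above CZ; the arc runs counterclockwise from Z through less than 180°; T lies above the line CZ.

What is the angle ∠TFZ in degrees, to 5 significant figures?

153.96°

C is at the origin; CZ is horizontal with |CZ| = 31.1 and Z on the −x side, so Z = (-31.100, 0.0000). Since A1 is tangent to CZ there, FZ ⟂ CZ, so F = Z + (0, 7.4) = (-31.100, 7.4000). Since FQ ⟂ QT (tangency), |FT| = √(7.4² + 27.1²) = 28.092 regardless of where Q sits on A1. So T lies on both circle(C, 54.33) and circle(F, 28.092); the above-CZ intersection is T = (-43.432, 32.641). Q is the foot of the tangent from T: Q = (-25.542, 12.285).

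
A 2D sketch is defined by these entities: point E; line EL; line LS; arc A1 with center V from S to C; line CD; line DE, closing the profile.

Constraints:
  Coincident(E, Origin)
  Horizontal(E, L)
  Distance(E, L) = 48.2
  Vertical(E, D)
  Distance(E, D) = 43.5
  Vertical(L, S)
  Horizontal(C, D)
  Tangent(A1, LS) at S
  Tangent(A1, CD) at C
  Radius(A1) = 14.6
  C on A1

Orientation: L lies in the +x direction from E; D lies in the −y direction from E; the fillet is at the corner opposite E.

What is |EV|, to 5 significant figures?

44.319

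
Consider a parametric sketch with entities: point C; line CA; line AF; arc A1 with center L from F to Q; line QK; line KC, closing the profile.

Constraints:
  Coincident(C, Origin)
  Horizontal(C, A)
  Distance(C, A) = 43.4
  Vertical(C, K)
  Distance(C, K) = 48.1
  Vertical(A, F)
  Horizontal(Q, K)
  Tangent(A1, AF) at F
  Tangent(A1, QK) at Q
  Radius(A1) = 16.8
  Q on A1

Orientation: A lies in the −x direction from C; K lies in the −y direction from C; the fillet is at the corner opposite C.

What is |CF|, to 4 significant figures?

53.51

The virtual corner opposite C is at (-43.40, -48.10). A1 meets AF tangentially, so LF is at right angles to AF and the tangent condition forces LQ to be normal to QK, with radius 16.8, so the center L sits 16.8 in from both sides at L = (-26.60, -31.30). That places the tangent points at F = (-43.40, -31.30) on AF and Q = (-26.60, -48.10) on QK. Then |CF| = |F − C| = 53.51.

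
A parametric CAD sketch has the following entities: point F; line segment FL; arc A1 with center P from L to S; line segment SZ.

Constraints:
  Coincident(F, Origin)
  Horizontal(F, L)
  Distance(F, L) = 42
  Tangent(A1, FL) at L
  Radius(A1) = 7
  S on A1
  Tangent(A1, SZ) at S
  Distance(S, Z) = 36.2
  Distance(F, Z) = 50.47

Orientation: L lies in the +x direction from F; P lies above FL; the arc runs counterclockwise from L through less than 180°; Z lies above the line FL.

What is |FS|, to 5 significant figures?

49.122

Checks: |PS| = 7.000 ✓; ∠(PS, SZ) = 90.00° ✓; |SZ| = 36.20 ✓; |FZ| = 50.47 ✓.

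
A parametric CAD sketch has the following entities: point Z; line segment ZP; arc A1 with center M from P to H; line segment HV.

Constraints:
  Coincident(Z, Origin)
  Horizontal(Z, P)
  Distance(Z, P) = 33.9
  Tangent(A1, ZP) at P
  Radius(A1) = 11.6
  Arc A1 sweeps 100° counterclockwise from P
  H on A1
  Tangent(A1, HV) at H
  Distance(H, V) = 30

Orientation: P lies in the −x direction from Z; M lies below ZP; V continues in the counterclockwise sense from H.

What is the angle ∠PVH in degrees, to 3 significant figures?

18.2°

Z is at the origin; Z and P share the same y with |ZP| = 33.9 and P on the −x side, so P = (-33.9, 0.00). A1 meets ZP tangentially, so MP is at right angles to ZP, so M = P + (0, -11.6) = (-33.9, -11.6). On A1, P sits at bearing 90° from M; a 100° counterclockwise sweep puts H at bearing 190°, so H = M + 11.6·(cos 190°, sin 190°) = (-45.3, -13.6). The tangent condition forces MH to be normal to HV, so HV runs along (−sin 190°, cos 190°); with |HV| = 30.0, V = (-40.1, -43.2). Then cos ∠PVH = VP·VH / (|VP||VH|), giving 18.2°.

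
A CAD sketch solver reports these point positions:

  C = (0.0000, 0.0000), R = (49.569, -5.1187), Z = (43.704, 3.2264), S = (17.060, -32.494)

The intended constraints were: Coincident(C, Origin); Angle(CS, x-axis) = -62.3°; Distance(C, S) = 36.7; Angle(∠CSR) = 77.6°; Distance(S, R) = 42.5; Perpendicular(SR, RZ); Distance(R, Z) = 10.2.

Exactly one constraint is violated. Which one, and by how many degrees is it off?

Perpendicular(SR, RZ) — off by 5.00°.

C = (0.00, 0.00) ✓; CS at -62.30° ✓; |CS| = 36.70 ✓; ∠CSR = 77.60° ✓; |SR| = 42.50 ✓; ∠(SR, RZ) = 85.00° ✗; |RZ| = 10.20 ✓.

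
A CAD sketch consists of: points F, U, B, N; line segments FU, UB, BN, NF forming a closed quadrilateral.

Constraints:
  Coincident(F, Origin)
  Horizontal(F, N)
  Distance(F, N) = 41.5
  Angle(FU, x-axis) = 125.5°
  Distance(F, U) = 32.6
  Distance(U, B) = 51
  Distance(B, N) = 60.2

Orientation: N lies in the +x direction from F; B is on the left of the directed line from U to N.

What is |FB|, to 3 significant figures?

61.1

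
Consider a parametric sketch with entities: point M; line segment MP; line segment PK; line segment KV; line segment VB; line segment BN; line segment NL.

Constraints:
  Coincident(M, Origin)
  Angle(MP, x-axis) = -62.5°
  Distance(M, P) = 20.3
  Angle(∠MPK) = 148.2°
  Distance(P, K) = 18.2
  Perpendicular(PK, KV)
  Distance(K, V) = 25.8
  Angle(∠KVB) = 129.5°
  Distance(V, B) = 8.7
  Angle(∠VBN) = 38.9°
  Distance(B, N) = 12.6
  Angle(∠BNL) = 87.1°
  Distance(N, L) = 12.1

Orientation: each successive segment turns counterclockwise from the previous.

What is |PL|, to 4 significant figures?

33.87

∠VBN = 38.9° gives BN at -109.1° from the x-axis; with |BN| = 12.6, N = (31.12, -8.835). ∠BNL = 87.1° gives NL at -16.20° from the x-axis; with |NL| = 12.1, L = (42.74, -12.21). Then |PL| = |L − P| = 33.87.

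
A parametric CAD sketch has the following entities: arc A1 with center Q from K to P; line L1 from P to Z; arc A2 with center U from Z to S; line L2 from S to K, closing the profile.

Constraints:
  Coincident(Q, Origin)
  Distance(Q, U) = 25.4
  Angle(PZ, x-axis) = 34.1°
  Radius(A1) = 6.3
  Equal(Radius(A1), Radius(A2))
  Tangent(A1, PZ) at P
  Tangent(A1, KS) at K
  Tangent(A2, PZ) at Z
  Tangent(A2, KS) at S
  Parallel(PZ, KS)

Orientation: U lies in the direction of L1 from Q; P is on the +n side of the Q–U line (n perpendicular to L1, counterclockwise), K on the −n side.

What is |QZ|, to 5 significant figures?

26.170

Tangency of A1 to both parallel lines with radius 6.3 puts P and K at Q ± 6.3·n: P = (-3.5320, 5.2168), K = (3.5320, -5.2168). Equal radii place Z and S the same way about U: Z = U + 6.3·n = (17.501, 19.457), S = U − 6.3·n = (24.565, 9.0235). Then |QZ| = |Z − Q| = 26.170.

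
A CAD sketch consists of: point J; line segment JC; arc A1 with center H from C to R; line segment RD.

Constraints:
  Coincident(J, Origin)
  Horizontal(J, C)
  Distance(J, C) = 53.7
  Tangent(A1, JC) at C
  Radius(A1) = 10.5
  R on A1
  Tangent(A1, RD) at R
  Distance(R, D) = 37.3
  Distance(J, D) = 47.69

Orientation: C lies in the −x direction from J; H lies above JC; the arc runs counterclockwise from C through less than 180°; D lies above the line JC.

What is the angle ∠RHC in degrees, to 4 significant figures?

63.07°

J is at the origin; J and C share the same y with |JC| = 53.7 and C on the −x side, so C = (-53.70, 0.000). Tangency of A1 to JC means the radius HC is perpendicular to JC, so H = C + (0, 10.5) = (-53.70, 10.50). Since HR ⟂ RD (tangency), |HD| = √(10.5² + 37.3²) = 38.75 regardless of where R sits on A1. So D lies on both circle(J, 47.69) and circle(H, 38.75); the above-JC intersection is D = (-27.45, 39.00). R is the foot of the tangent from D: R = (-44.34, 5.745).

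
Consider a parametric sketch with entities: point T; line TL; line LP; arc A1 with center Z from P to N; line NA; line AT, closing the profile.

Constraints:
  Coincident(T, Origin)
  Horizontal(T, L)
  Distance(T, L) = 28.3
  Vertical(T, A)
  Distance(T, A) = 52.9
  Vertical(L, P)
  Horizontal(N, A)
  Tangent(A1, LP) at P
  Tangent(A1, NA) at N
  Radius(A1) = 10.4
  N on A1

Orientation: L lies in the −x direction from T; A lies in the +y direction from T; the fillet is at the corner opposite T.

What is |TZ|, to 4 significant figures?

46.12

TA is vertical with |TA| = 52.9 and A on the +y side, so A = (0.000, 52.90). The virtual corner opposite T is at (-28.30, 52.90). The tangent condition forces ZP to be normal to LP and since A1 is tangent to NA there, ZN ⟂ NA, with radius 10.4, so the center Z sits 10.4 in from both sides at Z = (-17.90, 42.50). Then |TZ| = |Z − T| = 46.12.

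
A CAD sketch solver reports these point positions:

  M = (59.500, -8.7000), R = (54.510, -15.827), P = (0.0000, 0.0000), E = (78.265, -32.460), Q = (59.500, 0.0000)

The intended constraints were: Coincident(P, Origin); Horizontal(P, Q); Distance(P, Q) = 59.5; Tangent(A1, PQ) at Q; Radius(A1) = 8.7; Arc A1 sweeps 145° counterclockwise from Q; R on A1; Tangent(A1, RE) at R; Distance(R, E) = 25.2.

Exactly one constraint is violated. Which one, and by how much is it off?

Distance(R, E) = 25.2 — off by 3.80.

P = (0.00, 0.00) ✓; P.y = 0.00, Q.y = 0.00 ✓; |PQ| = 59.50 ✓; ∠(MQ, QP) = 90.00° ✓; |MQ| = 8.700 ✓; bearing(M→R) − bearing(M→Q) = 145.0° ✓; |MR| = 8.700 ✓; ∠(MR, RE) = 90.00° ✓; |RE| = 29.00 ✗.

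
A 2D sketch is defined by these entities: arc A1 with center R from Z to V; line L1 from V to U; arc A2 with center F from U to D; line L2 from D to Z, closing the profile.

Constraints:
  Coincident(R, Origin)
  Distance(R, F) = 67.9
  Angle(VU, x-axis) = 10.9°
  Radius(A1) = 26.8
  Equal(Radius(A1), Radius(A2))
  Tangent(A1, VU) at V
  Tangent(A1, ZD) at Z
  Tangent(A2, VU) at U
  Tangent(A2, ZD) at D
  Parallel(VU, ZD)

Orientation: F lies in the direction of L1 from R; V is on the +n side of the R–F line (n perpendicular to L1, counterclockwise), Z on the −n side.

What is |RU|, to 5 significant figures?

72.998

Tangency of A1 to both parallel lines with radius 26.8 puts V and Z at R ± 26.8·n: V = (-5.0678, 26.316), Z = (5.0678, -26.316). Equal radii place U and D the same way about F: U = F + 26.8·n = (61.607, 39.156), D = F − 26.8·n = (71.743, -13.477). Then |RU| = |U − R| = 72.998.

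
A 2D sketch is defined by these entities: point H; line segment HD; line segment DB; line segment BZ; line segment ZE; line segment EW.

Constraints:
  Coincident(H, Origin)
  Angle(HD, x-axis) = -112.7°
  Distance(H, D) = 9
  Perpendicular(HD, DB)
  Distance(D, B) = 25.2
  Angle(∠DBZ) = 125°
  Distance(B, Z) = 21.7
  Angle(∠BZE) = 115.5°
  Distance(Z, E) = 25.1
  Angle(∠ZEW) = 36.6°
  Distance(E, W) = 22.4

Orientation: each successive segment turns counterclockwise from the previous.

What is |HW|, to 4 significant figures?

24.03

H is at the origin; HD runs at -112.7° with length 9.0, so D = (-3.473, -8.303). The perpendicularity gives DB at right angles to HD, so DB runs at -22.70°; with |DB| = 25.2, B = (19.77, -18.03). ∠DBZ = 125.0° gives BZ at 32.30° from the x-axis; with |BZ| = 21.7, Z = (38.12, -6.432). ∠BZE = 115.5° gives ZE at 96.80° from the x-axis; with |ZE| = 25.1, E = (35.15, 18.49). ∠ZEW = 36.6° gives EW at -119.8° from the x-axis; with |EW| = 22.4, W = (24.01, -0.9467). Then |HW| = |W − H| = 24.03.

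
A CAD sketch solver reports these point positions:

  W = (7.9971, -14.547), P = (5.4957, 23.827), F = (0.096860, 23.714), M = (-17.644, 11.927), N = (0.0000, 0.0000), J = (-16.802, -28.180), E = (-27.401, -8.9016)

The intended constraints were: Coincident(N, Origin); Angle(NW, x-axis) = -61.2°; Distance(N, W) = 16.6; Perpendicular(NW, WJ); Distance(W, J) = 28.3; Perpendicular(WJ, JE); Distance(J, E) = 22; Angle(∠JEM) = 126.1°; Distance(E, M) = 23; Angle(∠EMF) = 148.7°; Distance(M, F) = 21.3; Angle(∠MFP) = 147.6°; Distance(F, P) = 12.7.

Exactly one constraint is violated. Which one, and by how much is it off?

Distance(F, P) = 12.7 — off by 7.30.

N = (0.00, 0.00) ✓; NW at -61.20° ✓; |NW| = 16.60 ✓; ∠(NW, WJ) = 90.00° ✓; |WJ| = 28.30 ✓; ∠(WJ, JE) = 90.00° ✓; |JE| = 22.00 ✓; ∠JEM = 126.1° ✓; |EM| = 23.00 ✓; ∠EMF = 148.7° ✓; |MF| = 21.30 ✓; ∠MFP = 147.6° ✓; |FP| = 5.400 ✗.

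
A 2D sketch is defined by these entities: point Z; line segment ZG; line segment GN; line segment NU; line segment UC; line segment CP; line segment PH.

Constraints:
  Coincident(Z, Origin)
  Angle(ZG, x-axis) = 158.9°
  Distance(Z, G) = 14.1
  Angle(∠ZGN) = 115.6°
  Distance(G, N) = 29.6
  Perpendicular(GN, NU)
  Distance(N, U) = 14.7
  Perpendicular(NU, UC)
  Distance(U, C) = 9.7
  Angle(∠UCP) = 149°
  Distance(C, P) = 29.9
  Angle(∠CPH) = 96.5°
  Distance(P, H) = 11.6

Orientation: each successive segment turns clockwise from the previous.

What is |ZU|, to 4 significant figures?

35.75

∠ZGN = 115.6° gives GN at 94.50° from the x-axis; with |GN| = 29.6, N = (-15.48, 34.58). The perpendicularity gives NU at right angles to GN, so NU runs at 4.500°; with |NU| = 14.7, U = (-0.8223, 35.74). Then |ZU| = |U − Z| = 35.75.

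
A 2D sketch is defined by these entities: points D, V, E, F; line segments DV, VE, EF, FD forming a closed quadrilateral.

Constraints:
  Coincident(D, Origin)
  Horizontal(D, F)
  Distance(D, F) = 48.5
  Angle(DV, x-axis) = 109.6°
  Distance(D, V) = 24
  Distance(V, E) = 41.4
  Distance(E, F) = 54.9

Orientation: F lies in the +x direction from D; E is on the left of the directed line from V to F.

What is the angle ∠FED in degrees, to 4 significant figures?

52.62°

Checks: |VE| = 41.40 ✓; |EF| = 54.90 ✓.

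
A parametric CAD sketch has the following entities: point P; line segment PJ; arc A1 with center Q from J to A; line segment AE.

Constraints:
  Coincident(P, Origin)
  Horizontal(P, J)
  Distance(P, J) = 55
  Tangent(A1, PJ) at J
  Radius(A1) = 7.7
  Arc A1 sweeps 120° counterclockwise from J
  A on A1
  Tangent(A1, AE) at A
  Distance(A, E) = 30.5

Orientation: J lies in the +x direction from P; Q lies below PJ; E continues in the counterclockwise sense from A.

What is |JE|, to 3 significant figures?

38.9

P is at the origin; P and J share the same y with |PJ| = 55.0 and J on the +x side, so J = (55.0, 0.00). Since A1 is tangent to PJ there, QJ ⟂ PJ, so Q = J + (0, -7.7) = (55.0, -7.70). On A1, J sits at bearing 90° from Q; a 120° counterclockwise sweep puts A at bearing 210°, so A = Q + 7.7·(cos 210°, sin 210°) = (48.3, -11.6). Tangency of A1 to AE means the radius QA is perpendicular to AE, so AE runs along (−sin 210°, cos 210°); with |AE| = 30.5, E = (63.6, -38.0). Then |JE| = |E − J| = 38.9.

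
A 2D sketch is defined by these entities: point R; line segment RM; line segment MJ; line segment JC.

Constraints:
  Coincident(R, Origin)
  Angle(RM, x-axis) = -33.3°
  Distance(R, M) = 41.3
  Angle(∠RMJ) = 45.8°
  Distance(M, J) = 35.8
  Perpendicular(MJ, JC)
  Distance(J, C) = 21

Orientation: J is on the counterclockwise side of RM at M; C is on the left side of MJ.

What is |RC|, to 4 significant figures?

11.10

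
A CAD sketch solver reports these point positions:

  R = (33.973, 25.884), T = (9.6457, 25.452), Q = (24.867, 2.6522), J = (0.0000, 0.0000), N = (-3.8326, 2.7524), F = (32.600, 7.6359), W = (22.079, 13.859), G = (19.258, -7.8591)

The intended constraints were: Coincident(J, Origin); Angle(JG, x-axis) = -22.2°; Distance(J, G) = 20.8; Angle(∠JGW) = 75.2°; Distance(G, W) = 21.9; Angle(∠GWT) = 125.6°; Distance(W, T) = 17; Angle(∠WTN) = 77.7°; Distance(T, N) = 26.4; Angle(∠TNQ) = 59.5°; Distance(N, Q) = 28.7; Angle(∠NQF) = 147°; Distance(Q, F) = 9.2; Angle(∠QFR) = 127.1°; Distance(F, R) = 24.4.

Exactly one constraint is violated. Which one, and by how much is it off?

Distance(F, R) = 24.4 — off by 6.10.

J = (0.00, 0.00) ✓; JG at -22.20° ✓; |JG| = 20.80 ✓; ∠JGW = 75.20° ✓; |GW| = 21.90 ✓; ∠GWT = 125.6° ✓; |WT| = 17.00 ✓; ∠WTN = 77.70° ✓; |TN| = 26.40 ✓; ∠TNQ = 59.50° ✓; |NQ| = 28.70 ✓; ∠NQF = 147.0° ✓; |QF| = 9.200 ✓; ∠QFR = 127.1° ✓; |FR| = 18.30 ✗.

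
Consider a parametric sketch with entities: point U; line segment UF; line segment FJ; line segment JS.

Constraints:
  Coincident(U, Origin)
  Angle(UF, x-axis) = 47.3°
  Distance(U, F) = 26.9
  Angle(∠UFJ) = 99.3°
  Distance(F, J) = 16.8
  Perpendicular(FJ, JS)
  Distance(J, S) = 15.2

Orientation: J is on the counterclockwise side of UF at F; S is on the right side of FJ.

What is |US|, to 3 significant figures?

46.8

U is at the origin; UF runs at 47.3° with length 26.9, so F = 26.9·(cos 47.3°, sin 47.3°) = (18.2, 19.8). ∠UFJ = 99.3°, so FJ runs at 47.3° + (180° − 99.3°) = 128° from the x-axis; with |FJ| = 16.8, J = F + 16.8·(cos 128°, sin 128°) = (7.90, 33.0). The perpendicularity gives JS at right angles to FJ; with |JS| = 15.2 on the right of FJ, S = J + 15.2·(0.788, 0.616) = (19.9, 42.4). Then |US| = |S − U| = 46.8.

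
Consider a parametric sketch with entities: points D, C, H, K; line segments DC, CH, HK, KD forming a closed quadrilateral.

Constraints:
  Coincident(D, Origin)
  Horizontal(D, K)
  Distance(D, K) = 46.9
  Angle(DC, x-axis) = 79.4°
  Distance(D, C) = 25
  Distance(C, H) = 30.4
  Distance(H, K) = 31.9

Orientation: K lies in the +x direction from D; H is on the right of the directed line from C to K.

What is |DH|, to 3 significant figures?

15.7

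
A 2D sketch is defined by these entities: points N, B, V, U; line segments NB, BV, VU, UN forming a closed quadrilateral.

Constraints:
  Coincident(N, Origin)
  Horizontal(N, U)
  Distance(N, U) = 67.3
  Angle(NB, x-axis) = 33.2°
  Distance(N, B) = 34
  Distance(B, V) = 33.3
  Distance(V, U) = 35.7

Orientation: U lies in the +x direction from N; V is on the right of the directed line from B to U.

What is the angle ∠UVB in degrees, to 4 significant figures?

77.18°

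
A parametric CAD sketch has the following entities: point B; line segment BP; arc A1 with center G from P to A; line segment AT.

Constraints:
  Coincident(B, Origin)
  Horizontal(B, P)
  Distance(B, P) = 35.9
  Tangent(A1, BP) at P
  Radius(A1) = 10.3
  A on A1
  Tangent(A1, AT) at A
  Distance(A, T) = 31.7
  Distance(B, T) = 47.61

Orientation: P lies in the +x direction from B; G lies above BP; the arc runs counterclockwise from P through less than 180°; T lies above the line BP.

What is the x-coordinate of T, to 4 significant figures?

23.67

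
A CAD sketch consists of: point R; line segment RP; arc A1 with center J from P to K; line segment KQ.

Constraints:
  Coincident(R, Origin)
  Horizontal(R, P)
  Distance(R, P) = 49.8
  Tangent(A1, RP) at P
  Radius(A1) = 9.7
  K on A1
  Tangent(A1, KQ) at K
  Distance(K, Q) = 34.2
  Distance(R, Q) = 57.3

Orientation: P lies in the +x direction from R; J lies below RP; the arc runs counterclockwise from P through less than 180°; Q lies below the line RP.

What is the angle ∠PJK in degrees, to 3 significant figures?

86.0°

R is at the origin; R and P share the same y with |RP| = 49.8 and P on the +x side, so P = (49.8, 0.00). A1 meets RP tangentially, so JP is at right angles to RP, so J = P + (0, -9.7) = (49.8, -9.70). Since JK ⟂ KQ (tangency), |JQ| = √(9.7² + 34.2²) = 35.5 regardless of where K sits on A1. So Q lies on both circle(R, 57.3) and circle(J, 35.5); the below-RP intersection is Q = (37.7, -43.1). K is the foot of the tangent from Q: K = (40.1, -9.02).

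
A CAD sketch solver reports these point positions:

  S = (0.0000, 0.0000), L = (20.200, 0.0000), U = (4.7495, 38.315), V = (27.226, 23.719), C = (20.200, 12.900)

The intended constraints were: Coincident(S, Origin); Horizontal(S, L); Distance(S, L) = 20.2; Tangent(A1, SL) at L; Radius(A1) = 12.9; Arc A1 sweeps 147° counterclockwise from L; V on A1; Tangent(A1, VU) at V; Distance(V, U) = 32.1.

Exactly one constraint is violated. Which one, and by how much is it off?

Distance(V, U) = 32.1 — off by 5.30.

S = (0.00, 0.00) ✓; S.y = 0.00, L.y = 0.00 ✓; |SL| = 20.20 ✓; ∠(CL, LS) = 90.00° ✓; |CL| = 12.90 ✓; bearing(C→V) − bearing(C→L) = 147.0° ✓; |CV| = 12.90 ✓; ∠(CV, VU) = 90.00° ✓; |VU| = 26.80 ✗.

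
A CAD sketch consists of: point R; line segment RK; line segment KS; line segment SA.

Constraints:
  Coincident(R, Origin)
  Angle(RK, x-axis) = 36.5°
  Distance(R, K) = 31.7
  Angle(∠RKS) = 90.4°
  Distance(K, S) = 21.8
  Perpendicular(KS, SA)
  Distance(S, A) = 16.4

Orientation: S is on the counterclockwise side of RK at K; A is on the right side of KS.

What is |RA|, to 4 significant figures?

52.90

R is at the origin; RK runs at 36.5° with length 31.7, so K = 31.7·(cos 36.5°, sin 36.5°) = (25.48, 18.86). ∠RKS = 90.4°, so KS runs at 36.5° + (180° − 90.4°) = 126.1° from the x-axis; with |KS| = 21.8, S = K + 21.8·(cos 126.1°, sin 126.1°) = (12.64, 36.47). KS is perpendicular to SA; with |SA| = 16.4 on the right of KS, A = S + 16.4·(0.8080, 0.5892) = (25.89, 46.13). Then |RA| = |A − R| = 52.90.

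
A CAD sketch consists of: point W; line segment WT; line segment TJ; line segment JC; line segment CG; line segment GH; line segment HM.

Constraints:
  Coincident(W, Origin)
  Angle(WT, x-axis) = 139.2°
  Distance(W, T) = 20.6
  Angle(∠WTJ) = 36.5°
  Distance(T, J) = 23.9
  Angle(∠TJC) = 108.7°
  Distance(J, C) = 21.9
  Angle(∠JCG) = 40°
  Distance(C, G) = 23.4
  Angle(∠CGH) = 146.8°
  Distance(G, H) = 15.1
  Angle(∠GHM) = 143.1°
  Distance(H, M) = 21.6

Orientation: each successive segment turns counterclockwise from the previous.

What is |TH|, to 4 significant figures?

6.709

∠JCG = 40.0° gives CG at 134.0° from the x-axis; with |CG| = 23.4, G = (-4.815, 4.689). ∠CGH = 146.8° gives GH at 167.2° from the x-axis; with |GH| = 15.1, H = (-19.54, 8.034). Then |TH| = |H − T| = 6.709.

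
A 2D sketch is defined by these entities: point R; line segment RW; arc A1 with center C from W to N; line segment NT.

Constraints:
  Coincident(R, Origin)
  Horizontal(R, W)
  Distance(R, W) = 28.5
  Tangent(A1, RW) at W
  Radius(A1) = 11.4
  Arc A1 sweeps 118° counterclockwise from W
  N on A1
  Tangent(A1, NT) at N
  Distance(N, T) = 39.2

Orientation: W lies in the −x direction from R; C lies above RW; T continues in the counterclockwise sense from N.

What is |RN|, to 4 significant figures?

24.91

The tangent condition forces CW to be normal to RW, so C = W + (0, 11.4) = (-28.50, 11.40). On A1, W sits at bearing -90° from C; a 118° counterclockwise sweep puts N at bearing 28°, so N = C + 11.4·(cos 28°, sin 28°) = (-18.43, 16.75). Then |RN| = |N − R| = 24.91.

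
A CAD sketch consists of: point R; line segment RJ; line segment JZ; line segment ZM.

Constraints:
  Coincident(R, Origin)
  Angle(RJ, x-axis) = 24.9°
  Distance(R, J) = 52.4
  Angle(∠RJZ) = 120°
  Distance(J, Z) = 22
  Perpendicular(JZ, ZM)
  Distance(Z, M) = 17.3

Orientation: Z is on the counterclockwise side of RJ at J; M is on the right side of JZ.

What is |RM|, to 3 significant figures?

79.1

R is at the origin; RJ runs at 24.9° with length 52.4, so J = 52.4·(cos 24.9°, sin 24.9°) = (47.5, 22.1). ∠RJZ = 120.0°, so JZ runs at 24.9° + (180° − 120.0°) = 84.9° from the x-axis; with |JZ| = 22.0, Z = J + 22.0·(cos 84.9°, sin 84.9°) = (49.5, 44.0). JZ ⟂ ZM; with |ZM| = 17.3 on the right of JZ, M = Z + 17.3·(0.996, -0.0889) = (66.7, 42.4). Then |RM| = |M − R| = 79.1.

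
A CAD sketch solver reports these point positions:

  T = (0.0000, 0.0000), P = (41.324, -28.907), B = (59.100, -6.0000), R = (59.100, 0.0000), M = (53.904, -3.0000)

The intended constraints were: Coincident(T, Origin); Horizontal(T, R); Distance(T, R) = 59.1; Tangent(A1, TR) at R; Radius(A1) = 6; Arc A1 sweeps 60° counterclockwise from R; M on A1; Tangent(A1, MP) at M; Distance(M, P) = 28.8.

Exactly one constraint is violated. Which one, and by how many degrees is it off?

Tangent(A1, MP) at M — off by 4.10°.

T = (0.00, 0.00) ✓; T.y = 0.00, R.y = 0.00 ✓; |TR| = 59.10 ✓; ∠(BR, RT) = 90.00° ✓; |BR| = 6.000 ✓; bearing(B→M) − bearing(B→R) = 60.00° ✓; |BM| = 6.000 ✓; ∠(BM, MP) = 85.90° ✗; |MP| = 28.80 ✓.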